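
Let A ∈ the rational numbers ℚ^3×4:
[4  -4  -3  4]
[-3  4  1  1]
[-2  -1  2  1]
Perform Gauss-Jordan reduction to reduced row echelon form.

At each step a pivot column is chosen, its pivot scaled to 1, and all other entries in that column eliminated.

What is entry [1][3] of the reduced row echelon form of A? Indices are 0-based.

[1] R0 /= 4  ⇒  (1, -1, -3/4, 1)
     R1 -= -3·R0  ⇒  (0, 1, -5/4, 4)
     R2 -= -2·R0  ⇒  (0, -3, 1/2, 3)
[2] R1 /= 1  ⇒  (0, 1, -5/4, 4)
     R0 -= -1·R1  ⇒  (1, 0, -2, 5)
     R2 -= -3·R1  ⇒  (0, 0, -13/4, 15)
[3] R2 /= -13/4  ⇒  (0, 0, 1, -60/13)
     R0 -= -2·R2  ⇒  (1, 0, 0, -55/13)
     R1 -= -5/4·R2  ⇒  (0, 1, 0, -23/13)

M[1][3] = -23/13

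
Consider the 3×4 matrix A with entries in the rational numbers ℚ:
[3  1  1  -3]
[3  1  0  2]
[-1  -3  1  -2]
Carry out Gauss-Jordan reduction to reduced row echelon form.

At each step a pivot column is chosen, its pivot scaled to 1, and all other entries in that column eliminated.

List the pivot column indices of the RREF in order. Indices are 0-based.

pivot(0,0)=3: scale R0 → (1, 1/3, 1/3, -1)
  clear (1,0): R1 −= (3)R0 → (0, 0, -1, 5)
  clear (2,0): R2 −= (-1)R0 → (0, -8/3, 4/3, -3)
pivot(1,1): swap R1↔R2
pivot(1,1)=-8/3: scale R1 → (0, 1, -1/2, 9/8)
  clear (0,1): R0 −= (1/3)R1 → (1, 0, 1/2, -11/8)
pivot(2,2)=-1: scale R2 → (0, 0, 1, -5)
  clear (0,2): R0 −= (1/2)R2 → (1, 0, 0, 9/8)
  clear (1,2): R1 −= (-1/2)R2 → (0, 1, 0, -11/8)

pivot columns: 0, 1, 2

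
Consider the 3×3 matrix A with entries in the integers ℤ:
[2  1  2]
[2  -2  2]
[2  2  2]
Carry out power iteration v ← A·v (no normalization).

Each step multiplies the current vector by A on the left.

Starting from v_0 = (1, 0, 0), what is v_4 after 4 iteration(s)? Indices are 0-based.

v_0 = (1, 0, 0).
v_1 = A·v_0 = (2, 2, 2).
v_2 = A·v_1 = (10, 4, 12).
v_3 = A·v_2 = (48, 36, 52).
v_4 = A·v_3 = (236, 128, 272).

v_4 = (236, 128, 272)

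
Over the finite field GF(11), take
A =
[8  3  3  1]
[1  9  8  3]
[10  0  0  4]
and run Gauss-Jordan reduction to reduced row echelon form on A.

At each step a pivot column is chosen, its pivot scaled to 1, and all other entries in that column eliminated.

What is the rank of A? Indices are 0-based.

rank = 3

[1] R0 /= 8  ⇒  (1, 10, 10, 7)
     R1 -= 1·R0  ⇒  (0, 10, 9, 7)
     R2 -= 10·R0  ⇒  (0, 10, 10, 0)
[2] R1 /= 10  ⇒  (0, 1, 2, 4)
     R0 -= 10·R1  ⇒  (1, 0, 1, 0)
     R2 -= 10·R1  ⇒  (0, 0, 1, 4)
[3] R2 /= 1  ⇒  (0, 0, 1, 4)
     R0 -= 1·R2  ⇒  (1, 0, 0, 7)
     R1 -= 2·R2  ⇒  (0, 1, 0, 7)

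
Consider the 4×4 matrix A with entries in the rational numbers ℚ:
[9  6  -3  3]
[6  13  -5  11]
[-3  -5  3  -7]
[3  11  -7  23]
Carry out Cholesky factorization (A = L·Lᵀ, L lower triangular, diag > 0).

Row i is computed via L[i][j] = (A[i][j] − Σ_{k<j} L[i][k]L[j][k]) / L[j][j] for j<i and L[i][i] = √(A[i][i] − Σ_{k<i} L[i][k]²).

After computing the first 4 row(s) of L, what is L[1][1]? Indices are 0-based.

Step 1: L[0][0] = √(9) = 3.
  L[1][0] = (6) / L[0][0] = 2.
Step 2: L[1][1] = √(9) = 3.
  L[2][0] = (-3) / L[0][0] = -1.
  L[2][1] = (-3) / L[1][1] = -1.
Step 3: L[2][2] = √(1) = 1.
  L[3][0] = (3) / L[0][0] = 1.
  L[3][1] = (9) / L[1][1] = 3.
  L[3][2] = (-3) / L[2][2] = -3.
Step 4: L[3][3] = √(4) = 2.

L[1][1] = 3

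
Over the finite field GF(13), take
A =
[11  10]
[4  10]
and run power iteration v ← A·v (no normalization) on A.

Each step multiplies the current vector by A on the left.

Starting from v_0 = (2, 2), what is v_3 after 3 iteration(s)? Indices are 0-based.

v_3 = (6, 12)

v_0 = (2, 2).
v_1 = A·v_0 = (3, 2).
v_2 = A·v_1 = (1, 6).
v_3 = A·v_2 = (6, 12).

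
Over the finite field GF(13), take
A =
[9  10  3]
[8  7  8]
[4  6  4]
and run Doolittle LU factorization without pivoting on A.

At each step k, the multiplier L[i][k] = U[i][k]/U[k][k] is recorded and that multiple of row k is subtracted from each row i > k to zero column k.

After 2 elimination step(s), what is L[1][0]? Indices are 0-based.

[col 0] pivot 9
  R1 -= 11*R0 → (0, 1, 1)  (L[1][0] := 11)
  R2 -= 12*R0 → (0, 3, 7)  (L[2][0] := 12)
[col 1] pivot 1
  R2 -= 3*R1 → (0, 0, 4)  (L[2][1] := 3)

L[1][0] = 11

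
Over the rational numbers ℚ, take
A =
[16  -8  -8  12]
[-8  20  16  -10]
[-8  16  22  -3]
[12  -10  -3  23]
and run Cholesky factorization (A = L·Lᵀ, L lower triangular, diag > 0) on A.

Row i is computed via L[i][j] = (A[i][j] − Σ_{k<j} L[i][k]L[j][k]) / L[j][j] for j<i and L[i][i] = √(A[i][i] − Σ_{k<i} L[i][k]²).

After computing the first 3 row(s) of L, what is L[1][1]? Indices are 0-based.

L[1][1] = 4

Step 1: L[0][0] = √(16) = 4.
  L[1][0] = (-8) / L[0][0] = -2.
Step 2: L[1][1] = √(16) = 4.
  L[2][0] = (-8) / L[0][0] = -2.
  L[2][1] = (12) / L[1][1] = 3.
Step 3: L[2][2] = √(9) = 3.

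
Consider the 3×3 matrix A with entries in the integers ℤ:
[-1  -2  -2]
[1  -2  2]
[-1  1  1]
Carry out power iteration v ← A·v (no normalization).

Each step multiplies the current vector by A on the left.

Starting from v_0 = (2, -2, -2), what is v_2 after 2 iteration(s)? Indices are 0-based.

v_0 = (2, -2, -2).
v_1 = A·v_0 = (6, 2, -6).
v_2 = A·v_1 = (2, -10, -10).

v_2 = (2, -10, -10)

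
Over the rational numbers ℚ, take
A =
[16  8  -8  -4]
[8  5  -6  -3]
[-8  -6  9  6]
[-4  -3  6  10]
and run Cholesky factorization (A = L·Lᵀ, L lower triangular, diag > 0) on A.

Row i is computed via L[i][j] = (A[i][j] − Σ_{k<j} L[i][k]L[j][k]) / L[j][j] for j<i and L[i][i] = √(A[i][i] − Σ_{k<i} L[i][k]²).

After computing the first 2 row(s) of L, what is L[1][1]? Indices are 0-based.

Step 1: L[0][0] = √(16) = 4.
  L[1][0] = (8) / L[0][0] = 2.
Step 2: L[1][1] = √(1) = 1.

L[1][1] = 1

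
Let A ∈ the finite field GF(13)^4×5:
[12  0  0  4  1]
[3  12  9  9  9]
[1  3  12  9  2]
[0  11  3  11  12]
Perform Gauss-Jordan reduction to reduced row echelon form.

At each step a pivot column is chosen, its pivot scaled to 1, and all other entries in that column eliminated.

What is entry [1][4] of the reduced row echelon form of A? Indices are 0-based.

M[1][4] = 3

step 1: normalize row 0 (÷12) = (1, 0, 0, 9, 12)
  row 1: subtract 3×row0 = (0, 12, 9, 8, 12)
  row 2: subtract 1×row0 = (0, 3, 12, 0, 3)
step 2: normalize row 1 (÷12) = (0, 1, 4, 5, 1)
  row 2: subtract 3×row1 = (0, 0, 0, 11, 0)
  row 3: subtract 11×row1 = (0, 0, 11, 8, 1)
step 3: exchange rows 2,3
step 3: normalize row 2 (÷11) = (0, 0, 1, 9, 6)
  row 1: subtract 4×row2 = (0, 1, 0, 8, 3)
step 4: normalize row 3 (÷11) = (0, 0, 0, 1, 0)
  row 0: subtract 9×row3 = (1, 0, 0, 0, 12)
  row 1: subtract 8×row3 = (0, 1, 0, 0, 3)
  row 2: subtract 9×row3 = (0, 0, 1, 0, 6)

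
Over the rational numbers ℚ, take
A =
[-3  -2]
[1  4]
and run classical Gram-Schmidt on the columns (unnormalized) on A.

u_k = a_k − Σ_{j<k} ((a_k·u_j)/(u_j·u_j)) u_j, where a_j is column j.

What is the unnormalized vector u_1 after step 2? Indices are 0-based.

Step 1: u_0 = a_0 = (-3, 1).
Step 2: u_1 = a_1 − (1)·u_0 = (1, 3).

u_1 = (1, 3)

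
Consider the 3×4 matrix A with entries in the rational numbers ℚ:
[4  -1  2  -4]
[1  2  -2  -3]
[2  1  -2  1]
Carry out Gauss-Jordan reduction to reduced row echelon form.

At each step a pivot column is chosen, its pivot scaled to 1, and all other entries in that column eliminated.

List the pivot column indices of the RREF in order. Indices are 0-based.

[1] R0 /= 4  ⇒  (1, -1/4, 1/2, -1)
     R1 -= 1·R0  ⇒  (0, 9/4, -5/2, -2)
     R2 -= 2·R0  ⇒  (0, 3/2, -3, 3)
[2] R1 /= 9/4  ⇒  (0, 1, -10/9, -8/9)
     R0 -= -1/4·R1  ⇒  (1, 0, 2/9, -11/9)
     R2 -= 3/2·R1  ⇒  (0, 0, -4/3, 13/3)
[3] R2 /= -4/3  ⇒  (0, 0, 1, -13/4)
     R0 -= 2/9·R2  ⇒  (1, 0, 0, -1/2)
     R1 -= -10/9·R2  ⇒  (0, 1, 0, -9/2)

pivot columns: 0, 1, 2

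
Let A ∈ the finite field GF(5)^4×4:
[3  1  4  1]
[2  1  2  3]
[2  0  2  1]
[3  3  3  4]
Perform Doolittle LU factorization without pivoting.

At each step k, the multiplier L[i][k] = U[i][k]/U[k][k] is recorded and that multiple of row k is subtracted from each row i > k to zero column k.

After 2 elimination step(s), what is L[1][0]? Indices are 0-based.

Step 1: pivot at (0,0) is 3.
  row1 ← row1 − (4)·row0  ⇒  L[1][0]=4, U row1=(0, 2, 1, 4)
  row2 ← row2 − (4)·row0  ⇒  L[2][0]=4, U row2=(0, 1, 1, 2)
  row3 ← row3 − (1)·row0  ⇒  L[3][0]=1, U row3=(0, 2, 4, 3)
Step 2: pivot at (1,1) is 2.
  row2 ← row2 − (3)·row1  ⇒  L[2][1]=3, U row2=(0, 0, 3, 0)
  row3 ← row3 − (1)·row1  ⇒  L[3][1]=1, U row3=(0, 0, 3, 4)

L[1][0] = 4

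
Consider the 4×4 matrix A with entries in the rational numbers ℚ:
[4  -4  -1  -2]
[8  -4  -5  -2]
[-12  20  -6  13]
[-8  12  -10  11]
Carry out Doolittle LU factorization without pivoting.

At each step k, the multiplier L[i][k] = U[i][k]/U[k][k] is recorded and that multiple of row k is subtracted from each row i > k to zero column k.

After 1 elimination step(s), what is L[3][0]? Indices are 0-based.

L[3][0] = -2

[col 0] pivot 4
  R1 -= 2*R0 → (0, 4, -3, 2)  (L[1][0] := 2)
  R2 -= -3*R0 → (0, 8, -9, 7)  (L[2][0] := -3)
  R3 -= -2*R0 → (0, 4, -12, 7)  (L[3][0] := -2)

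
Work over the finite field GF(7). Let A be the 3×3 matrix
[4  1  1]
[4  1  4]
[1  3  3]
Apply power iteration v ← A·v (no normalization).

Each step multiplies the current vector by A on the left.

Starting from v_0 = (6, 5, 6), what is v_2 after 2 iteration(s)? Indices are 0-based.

v_0 = (6, 5, 6).
v_1 = A·v_0 = (0, 4, 4).
v_2 = A·v_1 = (1, 6, 3).

v_2 = (1, 6, 3)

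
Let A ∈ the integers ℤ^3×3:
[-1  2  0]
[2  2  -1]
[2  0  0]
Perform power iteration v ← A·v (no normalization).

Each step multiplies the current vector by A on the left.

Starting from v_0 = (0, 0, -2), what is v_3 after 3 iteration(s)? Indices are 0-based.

v_0 = (0, 0, -2).
v_1 = A·v_0 = (0, 2, 0).
v_2 = A·v_1 = (4, 4, 0).
v_3 = A·v_2 = (4, 16, 8).

v_3 = (4, 16, 8)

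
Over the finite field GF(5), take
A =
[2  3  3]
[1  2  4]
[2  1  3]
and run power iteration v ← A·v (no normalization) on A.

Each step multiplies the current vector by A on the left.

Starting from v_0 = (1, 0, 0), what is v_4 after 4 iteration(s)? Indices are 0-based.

v_0 = (1, 0, 0).
v_1 = A·v_0 = (2, 1, 2).
v_2 = A·v_1 = (3, 2, 1).
v_3 = A·v_2 = (0, 1, 1).
v_4 = A·v_3 = (1, 1, 4).

v_4 = (1, 1, 4)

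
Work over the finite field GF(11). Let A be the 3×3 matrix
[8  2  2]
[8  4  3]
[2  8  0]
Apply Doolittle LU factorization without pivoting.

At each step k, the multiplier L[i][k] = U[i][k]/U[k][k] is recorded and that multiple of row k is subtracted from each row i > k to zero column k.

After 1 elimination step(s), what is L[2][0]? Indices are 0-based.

Step 1: pivot at (0,0) is 8.
  row1 ← row1 − (1)·row0  ⇒  L[1][0]=1, U row1=(0, 2, 1)
  row2 ← row2 − (3)·row0  ⇒  L[2][0]=3, U row2=(0, 2, 5)

L[2][0] = 3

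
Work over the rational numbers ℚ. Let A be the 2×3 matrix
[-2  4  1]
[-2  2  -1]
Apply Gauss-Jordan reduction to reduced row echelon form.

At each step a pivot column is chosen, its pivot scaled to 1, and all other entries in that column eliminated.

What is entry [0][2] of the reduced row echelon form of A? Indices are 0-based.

step 1: normalize row 0 (÷-2) = (1, -2, -1/2)
  row 1: subtract -2×row0 = (0, -2, -2)
step 2: normalize row 1 (÷-2) = (0, 1, 1)
  row 0: subtract -2×row1 = (1, 0, 3/2)

M[0][2] = 3/2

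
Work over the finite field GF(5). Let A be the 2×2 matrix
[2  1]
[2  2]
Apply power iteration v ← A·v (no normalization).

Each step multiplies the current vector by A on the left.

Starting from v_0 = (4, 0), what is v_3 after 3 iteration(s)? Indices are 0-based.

v_0 = (4, 0).
v_1 = A·v_0 = (3, 3).
v_2 = A·v_1 = (4, 2).
v_3 = A·v_2 = (0, 2).

v_3 = (0, 2)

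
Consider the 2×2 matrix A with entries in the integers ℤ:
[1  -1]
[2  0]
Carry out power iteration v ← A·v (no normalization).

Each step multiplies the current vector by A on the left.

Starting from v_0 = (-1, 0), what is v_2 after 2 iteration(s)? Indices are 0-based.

v_0 = (-1, 0).
v_1 = A·v_0 = (-1, -2).
v_2 = A·v_1 = (1, -2).

v_2 = (1, -2)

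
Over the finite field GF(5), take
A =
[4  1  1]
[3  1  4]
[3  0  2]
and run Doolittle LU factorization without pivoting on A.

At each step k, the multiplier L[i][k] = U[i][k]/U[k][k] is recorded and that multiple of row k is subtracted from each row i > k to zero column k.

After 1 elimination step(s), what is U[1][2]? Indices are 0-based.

[col 0] pivot 4
  R1 -= 2*R0 → (0, 4, 2)  (L[1][0] := 2)
  R2 -= 2*R0 → (0, 3, 0)  (L[2][0] := 2)

U[1][2] = 2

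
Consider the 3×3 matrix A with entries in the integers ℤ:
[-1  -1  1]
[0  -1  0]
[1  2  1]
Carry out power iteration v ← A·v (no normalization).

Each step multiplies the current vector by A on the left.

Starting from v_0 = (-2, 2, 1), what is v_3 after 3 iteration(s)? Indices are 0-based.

v_0 = (-2, 2, 1).
v_1 = A·v_0 = (1, -2, 3).
v_2 = A·v_1 = (4, 2, 0).
v_3 = A·v_2 = (-6, -2, 8).

v_3 = (-6, -2, 8)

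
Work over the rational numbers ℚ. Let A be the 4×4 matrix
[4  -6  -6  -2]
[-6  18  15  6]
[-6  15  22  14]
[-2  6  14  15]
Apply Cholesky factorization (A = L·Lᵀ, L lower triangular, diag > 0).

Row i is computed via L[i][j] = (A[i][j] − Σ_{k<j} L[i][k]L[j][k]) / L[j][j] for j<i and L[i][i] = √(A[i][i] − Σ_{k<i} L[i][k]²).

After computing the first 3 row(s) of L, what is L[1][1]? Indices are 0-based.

L[1][1] = 3

Step 1: L[0][0] = √(4) = 2.
  L[1][0] = (-6) / L[0][0] = -3.
Step 2: L[1][1] = √(9) = 3.
  L[2][0] = (-6) / L[0][0] = -3.
  L[2][1] = (6) / L[1][1] = 2.
Step 3: L[2][2] = √(9) = 3.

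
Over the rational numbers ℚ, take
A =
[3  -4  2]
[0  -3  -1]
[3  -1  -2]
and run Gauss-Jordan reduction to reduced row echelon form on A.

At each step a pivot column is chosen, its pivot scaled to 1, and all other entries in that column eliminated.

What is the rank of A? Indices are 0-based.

rank = 3

step 1: normalize row 0 (÷3) = (1, -4/3, 2/3)
  row 2: subtract 3×row0 = (0, 3, -4)
step 2: normalize row 1 (÷-3) = (0, 1, 1/3)
  row 0: subtract -4/3×row1 = (1, 0, 10/9)
  row 2: subtract 3×row1 = (0, 0, -5)
step 3: normalize row 2 (÷-5) = (0, 0, 1)
  row 0: subtract 10/9×row2 = (1, 0, 0)
  row 1: subtract 1/3×row2 = (0, 1, 0)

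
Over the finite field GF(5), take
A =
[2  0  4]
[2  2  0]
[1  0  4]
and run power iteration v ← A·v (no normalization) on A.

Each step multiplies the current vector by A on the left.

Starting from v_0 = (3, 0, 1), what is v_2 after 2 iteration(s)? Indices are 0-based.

v_0 = (3, 0, 1).
v_1 = A·v_0 = (0, 1, 2).
v_2 = A·v_1 = (3, 2, 3).

v_2 = (3, 2, 3)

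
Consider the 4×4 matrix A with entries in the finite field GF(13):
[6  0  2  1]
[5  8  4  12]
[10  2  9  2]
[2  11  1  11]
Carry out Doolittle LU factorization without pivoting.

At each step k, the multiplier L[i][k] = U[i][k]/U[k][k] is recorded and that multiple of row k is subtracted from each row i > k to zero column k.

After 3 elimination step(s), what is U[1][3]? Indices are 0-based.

U[1][3] = 9

[col 0] pivot 6
  R1 -= 3*R0 → (0, 8, 11, 9)  (L[1][0] := 3)
  R2 -= 6*R0 → (0, 2, 10, 9)  (L[2][0] := 6)
  R3 -= 9*R0 → (0, 11, 9, 2)  (L[3][0] := 9)
[col 1] pivot 8
  R2 -= 10*R1 → (0, 0, 4, 10)  (L[2][1] := 10)
  R3 -= 3*R1 → (0, 0, 2, 1)  (L[3][1] := 3)
[col 2] pivot 4
  R3 -= 7*R2 → (0, 0, 0, 9)  (L[3][2] := 7)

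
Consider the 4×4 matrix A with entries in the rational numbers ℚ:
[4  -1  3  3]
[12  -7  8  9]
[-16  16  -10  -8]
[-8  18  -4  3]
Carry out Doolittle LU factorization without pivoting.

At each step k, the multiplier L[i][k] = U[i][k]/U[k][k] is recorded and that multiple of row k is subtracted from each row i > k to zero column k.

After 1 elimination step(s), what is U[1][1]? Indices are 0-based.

U[1][1] = -4

[col 0] pivot 4
  R1 -= 3*R0 → (0, -4, -1, 0)  (L[1][0] := 3)
  R2 -= -4*R0 → (0, 12, 2, 4)  (L[2][0] := -4)
  R3 -= -2*R0 → (0, 16, 2, 9)  (L[3][0] := -2)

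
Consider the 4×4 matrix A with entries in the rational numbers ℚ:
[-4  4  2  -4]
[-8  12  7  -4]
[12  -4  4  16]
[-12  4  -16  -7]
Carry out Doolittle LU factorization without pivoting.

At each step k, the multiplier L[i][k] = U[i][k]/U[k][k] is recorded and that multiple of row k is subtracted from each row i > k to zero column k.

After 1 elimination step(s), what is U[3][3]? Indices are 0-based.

U[3][3] = 5

Step 1: pivot at (0,0) is -4.
  row1 ← row1 − (2)·row0  ⇒  L[1][0]=2, U row1=(0, 4, 3, 4)
  row2 ← row2 − (-3)·row0  ⇒  L[2][0]=-3, U row2=(0, 8, 10, 4)
  row3 ← row3 − (3)·row0  ⇒  L[3][0]=3, U row3=(0, -8, -22, 5)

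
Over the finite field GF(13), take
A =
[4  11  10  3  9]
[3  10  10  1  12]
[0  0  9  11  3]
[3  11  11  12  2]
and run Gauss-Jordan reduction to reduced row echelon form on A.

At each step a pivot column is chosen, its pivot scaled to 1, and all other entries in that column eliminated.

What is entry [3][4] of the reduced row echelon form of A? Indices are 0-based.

M[3][4] = 12

pivot(0,0)=4: scale R0 → (1, 6, 9, 4, 12)
  clear (1,0): R1 −= (3)R0 → (0, 5, 9, 2, 2)
  clear (3,0): R3 −= (3)R0 → (0, 6, 10, 0, 5)
pivot(1,1)=5: scale R1 → (0, 1, 7, 3, 3)
  clear (0,1): R0 −= (6)R1 → (1, 0, 6, 12, 7)
  clear (3,1): R3 −= (6)R1 → (0, 0, 7, 8, 0)
pivot(2,2)=9: scale R2 → (0, 0, 1, 7, 9)
  clear (0,2): R0 −= (6)R2 → (1, 0, 0, 9, 5)
  clear (1,2): R1 −= (7)R2 → (0, 1, 0, 6, 5)
  clear (3,2): R3 −= (7)R2 → (0, 0, 0, 11, 2)
pivot(3,3)=11: scale R3 → (0, 0, 0, 1, 12)
  clear (0,3): R0 −= (9)R3 → (1, 0, 0, 0, 1)
  clear (1,3): R1 −= (6)R3 → (0, 1, 0, 0, 11)
  clear (2,3): R2 −= (7)R3 → (0, 0, 1, 0, 3)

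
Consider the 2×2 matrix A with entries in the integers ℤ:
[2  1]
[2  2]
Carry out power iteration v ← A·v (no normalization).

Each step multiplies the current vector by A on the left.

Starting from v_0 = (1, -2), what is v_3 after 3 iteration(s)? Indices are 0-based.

v_0 = (1, -2).
v_1 = A·v_0 = (0, -2).
v_2 = A·v_1 = (-2, -4).
v_3 = A·v_2 = (-8, -12).

v_3 = (-8, -12)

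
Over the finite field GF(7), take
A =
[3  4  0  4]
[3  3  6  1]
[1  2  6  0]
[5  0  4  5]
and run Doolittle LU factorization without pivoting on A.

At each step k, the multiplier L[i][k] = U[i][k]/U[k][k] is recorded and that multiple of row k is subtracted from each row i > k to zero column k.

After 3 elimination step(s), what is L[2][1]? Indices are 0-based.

L[2][1] = 4

Step 1: pivot at (0,0) is 3.
  row1 ← row1 − (1)·row0  ⇒  L[1][0]=1, U row1=(0, 6, 6, 4)
  row2 ← row2 − (5)·row0  ⇒  L[2][0]=5, U row2=(0, 3, 6, 1)
  row3 ← row3 − (4)·row0  ⇒  L[3][0]=4, U row3=(0, 5, 4, 3)
Step 2: pivot at (1,1) is 6.
  row2 ← row2 − (4)·row1  ⇒  L[2][1]=4, U row2=(0, 0, 3, 6)
  row3 ← row3 − (2)·row1  ⇒  L[3][1]=2, U row3=(0, 0, 6, 2)
Step 3: pivot at (2,2) is 3.
  row3 ← row3 − (2)·row2  ⇒  L[3][2]=2, U row3=(0, 0, 0, 4)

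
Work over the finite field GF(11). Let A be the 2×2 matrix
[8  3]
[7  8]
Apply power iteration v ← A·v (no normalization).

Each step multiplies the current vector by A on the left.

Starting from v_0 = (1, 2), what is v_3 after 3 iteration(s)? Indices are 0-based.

v_3 = (6, 3)

v_0 = (1, 2).
v_1 = A·v_0 = (3, 1).
v_2 = A·v_1 = (5, 7).
v_3 = A·v_2 = (6, 3).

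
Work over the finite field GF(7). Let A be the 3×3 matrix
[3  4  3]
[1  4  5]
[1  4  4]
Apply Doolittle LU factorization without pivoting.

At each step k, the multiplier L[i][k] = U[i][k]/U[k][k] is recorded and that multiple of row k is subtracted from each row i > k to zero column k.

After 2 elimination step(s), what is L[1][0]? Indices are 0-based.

k=0: U[0][0]=3
  eliminate (1,0): mult=5, new row 1: (0, 5, 4); set L[1][0]=5
  eliminate (2,0): mult=5, new row 2: (0, 5, 3); set L[2][0]=5
k=1: U[1][1]=5
  eliminate (2,1): mult=1, new row 2: (0, 0, 6); set L[2][1]=1

L[1][0] = 5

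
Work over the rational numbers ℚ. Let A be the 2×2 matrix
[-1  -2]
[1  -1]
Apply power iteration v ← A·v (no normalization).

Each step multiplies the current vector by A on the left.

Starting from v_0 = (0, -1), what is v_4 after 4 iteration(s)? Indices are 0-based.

v_4 = (8, 7)

v_0 = (0, -1).
v_1 = A·v_0 = (2, 1).
v_2 = A·v_1 = (-4, 1).
v_3 = A·v_2 = (2, -5).
v_4 = A·v_3 = (8, 7).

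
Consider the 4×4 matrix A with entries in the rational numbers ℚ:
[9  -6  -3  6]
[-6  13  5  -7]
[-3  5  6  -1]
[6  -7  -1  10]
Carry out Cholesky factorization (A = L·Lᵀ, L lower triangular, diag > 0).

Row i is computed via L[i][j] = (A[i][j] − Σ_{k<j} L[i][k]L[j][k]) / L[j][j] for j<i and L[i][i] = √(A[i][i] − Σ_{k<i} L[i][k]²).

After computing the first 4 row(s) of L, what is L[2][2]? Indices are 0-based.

L[2][2] = 2

Step 1: L[0][0] = √(9) = 3.
  L[1][0] = (-6) / L[0][0] = -2.
Step 2: L[1][1] = √(9) = 3.
  L[2][0] = (-3) / L[0][0] = -1.
  L[2][1] = (3) / L[1][1] = 1.
Step 3: L[2][2] = √(4) = 2.
  L[3][0] = (6) / L[0][0] = 2.
  L[3][1] = (-3) / L[1][1] = -1.
  L[3][2] = (2) / L[2][2] = 1.
Step 4: L[3][3] = √(4) = 2.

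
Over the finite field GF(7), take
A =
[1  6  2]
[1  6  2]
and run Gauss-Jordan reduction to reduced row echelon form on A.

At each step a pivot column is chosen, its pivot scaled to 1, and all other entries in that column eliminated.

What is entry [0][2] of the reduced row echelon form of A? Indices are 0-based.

pivot(0,0)=1: scale R0 → (1, 6, 2)
  clear (1,0): R1 −= (1)R0 → (0, 0, 0)
col 1: no nonzero at/below row 1; advance.
col 2: no nonzero at/below row 1; advance.

M[0][2] = 2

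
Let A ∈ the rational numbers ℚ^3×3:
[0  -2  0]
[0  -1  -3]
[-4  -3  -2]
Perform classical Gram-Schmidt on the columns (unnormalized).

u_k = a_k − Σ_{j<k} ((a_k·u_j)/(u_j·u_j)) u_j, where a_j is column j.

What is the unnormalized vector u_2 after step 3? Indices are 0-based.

u_2 = (6/5, -12/5, 0)

Step 1: u_0 = a_0 = (0, 0, -4).
Step 2: u_1 = a_1 − (3/4)·u_0 = (-2, -1, 0).
Step 3: u_2 = a_2 − (1/2)·u_0 − (3/5)·u_1 = (6/5, -12/5, 0).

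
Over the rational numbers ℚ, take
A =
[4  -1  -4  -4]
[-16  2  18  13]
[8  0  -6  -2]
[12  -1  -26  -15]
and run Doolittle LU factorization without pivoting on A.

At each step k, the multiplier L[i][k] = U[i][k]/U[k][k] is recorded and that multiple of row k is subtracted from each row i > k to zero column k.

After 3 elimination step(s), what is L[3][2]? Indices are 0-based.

Step 1: pivot at (0,0) is 4.
  row1 ← row1 − (-4)·row0  ⇒  L[1][0]=-4, U row1=(0, -2, 2, -3)
  row2 ← row2 − (2)·row0  ⇒  L[2][0]=2, U row2=(0, 2, 2, 6)
  row3 ← row3 − (3)·row0  ⇒  L[3][0]=3, U row3=(0, 2, -14, -3)
Step 2: pivot at (1,1) is -2.
  row2 ← row2 − (-1)·row1  ⇒  L[2][1]=-1, U row2=(0, 0, 4, 3)
  row3 ← row3 − (-1)·row1  ⇒  L[3][1]=-1, U row3=(0, 0, -12, -6)
Step 3: pivot at (2,2) is 4.
  row3 ← row3 − (-3)·row2  ⇒  L[3][2]=-3, U row3=(0, 0, 0, 3)

L[3][2] = -3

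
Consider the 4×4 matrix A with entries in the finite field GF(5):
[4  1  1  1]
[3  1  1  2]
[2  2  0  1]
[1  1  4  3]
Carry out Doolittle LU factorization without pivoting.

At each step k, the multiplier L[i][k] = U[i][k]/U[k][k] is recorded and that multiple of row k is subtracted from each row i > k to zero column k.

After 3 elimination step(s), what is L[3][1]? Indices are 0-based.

k=0: U[0][0]=4
  eliminate (1,0): mult=2, new row 1: (0, 4, 4, 0); set L[1][0]=2
  eliminate (2,0): mult=3, new row 2: (0, 4, 2, 3); set L[2][0]=3
  eliminate (3,0): mult=4, new row 3: (0, 2, 0, 4); set L[3][0]=4
k=1: U[1][1]=4
  eliminate (2,1): mult=1, new row 2: (0, 0, 3, 3); set L[2][1]=1
  eliminate (3,1): mult=3, new row 3: (0, 0, 3, 4); set L[3][1]=3
k=2: U[2][2]=3
  eliminate (3,2): mult=1, new row 3: (0, 0, 0, 1); set L[3][2]=1

L[3][1] = 3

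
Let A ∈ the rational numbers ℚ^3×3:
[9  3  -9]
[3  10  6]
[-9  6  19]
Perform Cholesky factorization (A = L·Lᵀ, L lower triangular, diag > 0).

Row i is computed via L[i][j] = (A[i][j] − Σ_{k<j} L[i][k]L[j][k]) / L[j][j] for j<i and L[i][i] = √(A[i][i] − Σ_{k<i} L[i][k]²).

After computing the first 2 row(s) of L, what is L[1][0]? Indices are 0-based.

L[1][0] = 1

Step 1: L[0][0] = √(9) = 3.
  L[1][0] = (3) / L[0][0] = 1.
Step 2: L[1][1] = √(9) = 3.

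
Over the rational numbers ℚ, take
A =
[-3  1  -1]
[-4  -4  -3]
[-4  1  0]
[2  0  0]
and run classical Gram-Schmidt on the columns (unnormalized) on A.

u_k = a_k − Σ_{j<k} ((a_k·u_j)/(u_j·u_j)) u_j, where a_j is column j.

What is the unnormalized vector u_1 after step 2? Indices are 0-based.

Step 1: u_0 = a_0 = (-3, -4, -4, 2).
Step 2: u_1 = a_1 − (1/5)·u_0 = (8/5, -16/5, 9/5, -2/5).

u_1 = (8/5, -16/5, 9/5, -2/5)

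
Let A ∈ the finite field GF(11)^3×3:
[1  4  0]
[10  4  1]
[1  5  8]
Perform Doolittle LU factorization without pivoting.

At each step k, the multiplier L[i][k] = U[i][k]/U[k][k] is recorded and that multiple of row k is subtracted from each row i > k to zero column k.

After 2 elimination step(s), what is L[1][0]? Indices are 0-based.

L[1][0] = 10

Step 1: pivot at (0,0) is 1.
  row1 ← row1 − (10)·row0  ⇒  L[1][0]=10, U row1=(0, 8, 1)
  row2 ← row2 − (1)·row0  ⇒  L[2][0]=1, U row2=(0, 1, 8)
Step 2: pivot at (1,1) is 8.
  row2 ← row2 − (7)·row1  ⇒  L[2][1]=7, U row2=(0, 0, 1)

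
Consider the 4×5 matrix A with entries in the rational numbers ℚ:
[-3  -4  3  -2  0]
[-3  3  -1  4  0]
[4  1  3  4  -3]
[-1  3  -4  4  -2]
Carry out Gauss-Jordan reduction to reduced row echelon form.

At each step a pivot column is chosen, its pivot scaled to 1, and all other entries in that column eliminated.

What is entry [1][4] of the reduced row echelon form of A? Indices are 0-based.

M[1][4] = 193/179

pivot(0,0)=-3: scale R0 → (1, 4/3, -1, 2/3, 0)
  clear (1,0): R1 −= (-3)R0 → (0, 7, -4, 6, 0)
  clear (2,0): R2 −= (4)R0 → (0, -13/3, 7, 4/3, -3)
  clear (3,0): R3 −= (-1)R0 → (0, 13/3, -5, 14/3, -2)
pivot(1,1)=7: scale R1 → (0, 1, -4/7, 6/7, 0)
  clear (0,1): R0 −= (4/3)R1 → (1, 0, -5/21, -10/21, 0)
  clear (2,1): R2 −= (-13/3)R1 → (0, 0, 95/21, 106/21, -3)
  clear (3,1): R3 −= (13/3)R1 → (0, 0, -53/21, 20/21, -2)
pivot(2,2)=95/21: scale R2 → (0, 0, 1, 106/95, -63/95)
  clear (0,2): R0 −= (-5/21)R2 → (1, 0, 0, -4/19, -3/19)
  clear (1,2): R1 −= (-4/7)R2 → (0, 1, 0, 142/95, -36/95)
  clear (3,2): R3 −= (-53/21)R2 → (0, 0, 0, 358/95, -349/95)
pivot(3,3)=358/95: scale R3 → (0, 0, 0, 1, -349/358)
  clear (0,3): R0 −= (-4/19)R3 → (1, 0, 0, 0, -65/179)
  clear (1,3): R1 −= (142/95)R3 → (0, 1, 0, 0, 193/179)
  clear (2,3): R2 −= (106/95)R3 → (0, 0, 1, 0, 76/179)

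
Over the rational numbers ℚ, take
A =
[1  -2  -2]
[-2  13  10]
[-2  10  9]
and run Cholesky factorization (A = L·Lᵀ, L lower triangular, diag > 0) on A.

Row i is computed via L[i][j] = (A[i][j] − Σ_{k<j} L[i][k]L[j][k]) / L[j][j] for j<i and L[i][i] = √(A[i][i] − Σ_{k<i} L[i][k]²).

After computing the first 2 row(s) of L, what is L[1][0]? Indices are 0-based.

L[1][0] = -2

Step 1: L[0][0] = √(1) = 1.
  L[1][0] = (-2) / L[0][0] = -2.
Step 2: L[1][1] = √(9) = 3.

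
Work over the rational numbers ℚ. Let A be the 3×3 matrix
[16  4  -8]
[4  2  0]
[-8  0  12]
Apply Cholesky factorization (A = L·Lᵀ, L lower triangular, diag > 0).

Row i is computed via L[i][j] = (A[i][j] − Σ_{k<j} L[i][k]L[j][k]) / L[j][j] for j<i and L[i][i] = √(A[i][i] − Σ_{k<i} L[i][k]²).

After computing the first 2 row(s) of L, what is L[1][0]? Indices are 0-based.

Step 1: L[0][0] = √(16) = 4.
  L[1][0] = (4) / L[0][0] = 1.
Step 2: L[1][1] = √(1) = 1.

L[1][0] = 1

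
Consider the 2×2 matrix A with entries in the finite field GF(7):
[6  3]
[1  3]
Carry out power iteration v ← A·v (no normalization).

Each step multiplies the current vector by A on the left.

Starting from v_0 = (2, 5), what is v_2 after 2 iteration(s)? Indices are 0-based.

v_2 = (3, 1)

v_0 = (2, 5).
v_1 = A·v_0 = (6, 3).
v_2 = A·v_1 = (3, 1).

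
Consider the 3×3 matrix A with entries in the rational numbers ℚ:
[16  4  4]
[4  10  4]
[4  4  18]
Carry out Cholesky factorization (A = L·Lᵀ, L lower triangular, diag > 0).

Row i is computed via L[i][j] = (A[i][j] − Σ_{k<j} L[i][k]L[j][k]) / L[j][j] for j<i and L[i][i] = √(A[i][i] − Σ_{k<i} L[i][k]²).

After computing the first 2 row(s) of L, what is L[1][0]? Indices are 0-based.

L[1][0] = 1

Step 1: L[0][0] = √(16) = 4.
  L[1][0] = (4) / L[0][0] = 1.
Step 2: L[1][1] = √(9) = 3.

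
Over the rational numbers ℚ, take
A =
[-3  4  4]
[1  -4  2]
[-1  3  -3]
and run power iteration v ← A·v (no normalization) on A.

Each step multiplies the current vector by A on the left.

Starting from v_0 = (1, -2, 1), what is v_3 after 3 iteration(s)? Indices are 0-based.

v_0 = (1, -2, 1).
v_1 = A·v_0 = (-7, 11, -10).
v_2 = A·v_1 = (25, -71, 70).
v_3 = A·v_2 = (-79, 449, -448).

v_3 = (-79, 449, -448)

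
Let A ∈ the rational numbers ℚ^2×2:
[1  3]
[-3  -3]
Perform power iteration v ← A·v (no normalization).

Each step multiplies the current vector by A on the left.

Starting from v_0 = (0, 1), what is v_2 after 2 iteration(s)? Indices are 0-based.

v_2 = (-6, 0)

v_0 = (0, 1).
v_1 = A·v_0 = (3, -3).
v_2 = A·v_1 = (-6, 0).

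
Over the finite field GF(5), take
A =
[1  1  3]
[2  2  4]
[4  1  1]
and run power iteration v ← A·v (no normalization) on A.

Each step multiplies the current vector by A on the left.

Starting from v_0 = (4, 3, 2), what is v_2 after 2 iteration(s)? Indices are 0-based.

v_0 = (4, 3, 2).
v_1 = A·v_0 = (3, 2, 1).
v_2 = A·v_1 = (3, 4, 0).

v_2 = (3, 4, 0)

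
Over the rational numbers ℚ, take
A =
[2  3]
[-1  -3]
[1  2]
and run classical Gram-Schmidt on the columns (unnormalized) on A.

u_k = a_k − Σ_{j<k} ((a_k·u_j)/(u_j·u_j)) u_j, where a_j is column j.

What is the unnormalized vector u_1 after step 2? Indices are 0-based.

u_1 = (-2/3, -7/6, 1/6)

Step 1: u_0 = a_0 = (2, -1, 1).
Step 2: u_1 = a_1 − (11/6)·u_0 = (-2/3, -7/6, 1/6).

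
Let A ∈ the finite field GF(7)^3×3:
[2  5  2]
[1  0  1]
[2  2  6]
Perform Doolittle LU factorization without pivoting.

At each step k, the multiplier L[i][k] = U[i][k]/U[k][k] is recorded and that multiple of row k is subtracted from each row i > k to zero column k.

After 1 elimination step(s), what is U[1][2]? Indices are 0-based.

U[1][2] = 0

k=0: U[0][0]=2
  eliminate (1,0): mult=4, new row 1: (0, 1, 0); set L[1][0]=4
  eliminate (2,0): mult=1, new row 2: (0, 4, 4); set L[2][0]=1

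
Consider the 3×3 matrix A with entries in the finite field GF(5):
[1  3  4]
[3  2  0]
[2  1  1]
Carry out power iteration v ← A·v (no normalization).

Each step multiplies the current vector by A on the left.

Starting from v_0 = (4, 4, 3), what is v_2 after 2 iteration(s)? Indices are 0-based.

v_2 = (3, 4, 1)

v_0 = (4, 4, 3).
v_1 = A·v_0 = (3, 0, 0).
v_2 = A·v_1 = (3, 4, 1).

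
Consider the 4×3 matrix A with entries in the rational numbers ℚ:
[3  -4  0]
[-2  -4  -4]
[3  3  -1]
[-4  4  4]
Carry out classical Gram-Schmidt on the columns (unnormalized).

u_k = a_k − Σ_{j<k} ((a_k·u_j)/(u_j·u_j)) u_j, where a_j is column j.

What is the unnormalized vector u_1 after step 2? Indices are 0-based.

Step 1: u_0 = a_0 = (3, -2, 3, -4).
Step 2: u_1 = a_1 − (-11/38)·u_0 = (-119/38, -87/19, 147/38, 54/19).

u_1 = (-119/38, -87/19, 147/38, 54/19)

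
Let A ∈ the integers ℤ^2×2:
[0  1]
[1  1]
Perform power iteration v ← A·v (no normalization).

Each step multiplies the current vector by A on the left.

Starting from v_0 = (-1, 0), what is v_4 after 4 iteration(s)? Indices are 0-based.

v_0 = (-1, 0).
v_1 = A·v_0 = (0, -1).
v_2 = A·v_1 = (-1, -1).
v_3 = A·v_2 = (-1, -2).
v_4 = A·v_3 = (-2, -3).

v_4 = (-2, -3)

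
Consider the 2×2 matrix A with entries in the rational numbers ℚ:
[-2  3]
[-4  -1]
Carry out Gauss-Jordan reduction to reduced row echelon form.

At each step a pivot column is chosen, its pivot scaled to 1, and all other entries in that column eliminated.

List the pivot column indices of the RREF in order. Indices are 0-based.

[1] R0 /= -2  ⇒  (1, -3/2)
     R1 -= -4·R0  ⇒  (0, -7)
[2] R1 /= -7  ⇒  (0, 1)
     R0 -= -3/2·R1  ⇒  (1, 0)

pivot columns: 0, 1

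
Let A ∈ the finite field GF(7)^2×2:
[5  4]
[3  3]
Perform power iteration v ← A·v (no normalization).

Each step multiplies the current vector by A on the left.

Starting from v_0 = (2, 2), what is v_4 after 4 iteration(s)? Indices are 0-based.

v_4 = (6, 1)

v_0 = (2, 2).
v_1 = A·v_0 = (4, 5).
v_2 = A·v_1 = (5, 6).
v_3 = A·v_2 = (0, 5).
v_4 = A·v_3 = (6, 1).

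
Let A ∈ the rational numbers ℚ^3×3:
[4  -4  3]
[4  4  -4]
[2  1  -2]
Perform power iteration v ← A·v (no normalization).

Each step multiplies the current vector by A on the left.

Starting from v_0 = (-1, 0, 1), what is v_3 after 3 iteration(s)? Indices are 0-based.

v_0 = (-1, 0, 1).
v_1 = A·v_0 = (-1, -8, -4).
v_2 = A·v_1 = (16, -20, -2).
v_3 = A·v_2 = (138, -8, 16).

v_3 = (138, -8, 16)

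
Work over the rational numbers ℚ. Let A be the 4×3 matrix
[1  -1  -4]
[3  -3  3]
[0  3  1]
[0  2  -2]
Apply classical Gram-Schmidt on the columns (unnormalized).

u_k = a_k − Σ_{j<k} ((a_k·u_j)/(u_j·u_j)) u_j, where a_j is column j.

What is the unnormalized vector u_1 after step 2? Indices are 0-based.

Step 1: u_0 = a_0 = (1, 3, 0, 0).
Step 2: u_1 = a_1 − (-1)·u_0 = (0, 0, 3, 2).

u_1 = (0, 0, 3, 2)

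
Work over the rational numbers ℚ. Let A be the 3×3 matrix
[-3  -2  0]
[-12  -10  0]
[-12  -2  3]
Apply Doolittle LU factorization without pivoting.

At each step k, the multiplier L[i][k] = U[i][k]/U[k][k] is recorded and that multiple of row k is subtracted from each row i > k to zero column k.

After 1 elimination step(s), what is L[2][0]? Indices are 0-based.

Step 1: pivot at (0,0) is -3.
  row1 ← row1 − (4)·row0  ⇒  L[1][0]=4, U row1=(0, -2, 0)
  row2 ← row2 − (4)·row0  ⇒  L[2][0]=4, U row2=(0, 6, 3)

L[2][0] = 4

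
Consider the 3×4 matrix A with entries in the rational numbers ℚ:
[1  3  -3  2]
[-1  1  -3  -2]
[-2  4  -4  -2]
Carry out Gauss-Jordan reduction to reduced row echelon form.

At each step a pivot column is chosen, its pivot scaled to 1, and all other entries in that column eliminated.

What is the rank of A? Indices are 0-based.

pivot(0,0)=1: scale R0 → (1, 3, -3, 2)
  clear (1,0): R1 −= (-1)R0 → (0, 4, -6, 0)
  clear (2,0): R2 −= (-2)R0 → (0, 10, -10, 2)
pivot(1,1)=4: scale R1 → (0, 1, -3/2, 0)
  clear (0,1): R0 −= (3)R1 → (1, 0, 3/2, 2)
  clear (2,1): R2 −= (10)R1 → (0, 0, 5, 2)
pivot(2,2)=5: scale R2 → (0, 0, 1, 2/5)
  clear (0,2): R0 −= (3/2)R2 → (1, 0, 0, 7/5)
  clear (1,2): R1 −= (-3/2)R2 → (0, 1, 0, 3/5)

rank = 3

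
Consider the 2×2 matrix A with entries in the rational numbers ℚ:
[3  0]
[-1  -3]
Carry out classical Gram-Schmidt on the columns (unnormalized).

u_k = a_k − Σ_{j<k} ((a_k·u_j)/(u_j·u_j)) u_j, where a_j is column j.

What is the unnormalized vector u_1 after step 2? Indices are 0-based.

Step 1: u_0 = a_0 = (3, -1).
Step 2: u_1 = a_1 − (3/10)·u_0 = (-9/10, -27/10).

u_1 = (-9/10, -27/10)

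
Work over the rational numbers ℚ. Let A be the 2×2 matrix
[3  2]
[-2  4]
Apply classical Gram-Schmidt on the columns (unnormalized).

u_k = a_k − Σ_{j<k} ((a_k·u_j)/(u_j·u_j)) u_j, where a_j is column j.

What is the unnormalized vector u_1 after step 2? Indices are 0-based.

u_1 = (32/13, 48/13)

Step 1: u_0 = a_0 = (3, -2).
Step 2: u_1 = a_1 − (-2/13)·u_0 = (32/13, 48/13).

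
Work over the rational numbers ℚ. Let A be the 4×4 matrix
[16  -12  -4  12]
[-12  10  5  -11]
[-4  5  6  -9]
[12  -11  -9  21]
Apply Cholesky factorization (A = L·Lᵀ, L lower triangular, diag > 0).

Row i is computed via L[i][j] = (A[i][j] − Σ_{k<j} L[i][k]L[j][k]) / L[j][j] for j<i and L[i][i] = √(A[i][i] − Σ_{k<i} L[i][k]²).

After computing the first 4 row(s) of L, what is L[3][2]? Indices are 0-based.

L[3][2] = -2

Step 1: L[0][0] = √(16) = 4.
  L[1][0] = (-12) / L[0][0] = -3.
Step 2: L[1][1] = √(1) = 1.
  L[2][0] = (-4) / L[0][0] = -1.
  L[2][1] = (2) / L[1][1] = 2.
Step 3: L[2][2] = √(1) = 1.
  L[3][0] = (12) / L[0][0] = 3.
  L[3][1] = (-2) / L[1][1] = -2.
  L[3][2] = (-2) / L[2][2] = -2.
Step 4: L[3][3] = √(4) = 2.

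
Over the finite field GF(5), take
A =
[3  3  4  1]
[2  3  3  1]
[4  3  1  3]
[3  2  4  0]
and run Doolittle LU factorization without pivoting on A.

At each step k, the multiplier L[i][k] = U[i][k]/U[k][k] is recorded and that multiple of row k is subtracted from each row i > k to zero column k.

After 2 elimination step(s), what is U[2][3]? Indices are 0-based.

U[2][3] = 2

Step 1: pivot at (0,0) is 3.
  row1 ← row1 − (4)·row0  ⇒  L[1][0]=4, U row1=(0, 1, 2, 2)
  row2 ← row2 − (3)·row0  ⇒  L[2][0]=3, U row2=(0, 4, 4, 0)
  row3 ← row3 − (1)·row0  ⇒  L[3][0]=1, U row3=(0, 4, 0, 4)
Step 2: pivot at (1,1) is 1.
  row2 ← row2 − (4)·row1  ⇒  L[2][1]=4, U row2=(0, 0, 1, 2)
  row3 ← row3 − (4)·row1  ⇒  L[3][1]=4, U row3=(0, 0, 2, 1)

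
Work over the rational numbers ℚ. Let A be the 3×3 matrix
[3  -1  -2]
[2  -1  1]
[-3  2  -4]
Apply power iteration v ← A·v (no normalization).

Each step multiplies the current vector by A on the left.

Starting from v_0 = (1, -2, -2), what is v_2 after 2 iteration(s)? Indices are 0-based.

v_0 = (1, -2, -2).
v_1 = A·v_0 = (9, 2, 1).
v_2 = A·v_1 = (23, 17, -27).

v_2 = (23, 17, -27)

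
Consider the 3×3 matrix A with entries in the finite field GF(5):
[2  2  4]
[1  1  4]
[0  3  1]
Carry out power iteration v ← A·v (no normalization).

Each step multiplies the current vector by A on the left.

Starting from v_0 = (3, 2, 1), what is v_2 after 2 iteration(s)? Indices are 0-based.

v_2 = (4, 1, 4)

v_0 = (3, 2, 1).
v_1 = A·v_0 = (4, 4, 2).
v_2 = A·v_1 = (4, 1, 4).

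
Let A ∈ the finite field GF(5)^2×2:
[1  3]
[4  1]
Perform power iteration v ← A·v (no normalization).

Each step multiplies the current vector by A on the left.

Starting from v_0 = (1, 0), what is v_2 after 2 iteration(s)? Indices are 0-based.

v_2 = (3, 3)

v_0 = (1, 0).
v_1 = A·v_0 = (1, 4).
v_2 = A·v_1 = (3, 3).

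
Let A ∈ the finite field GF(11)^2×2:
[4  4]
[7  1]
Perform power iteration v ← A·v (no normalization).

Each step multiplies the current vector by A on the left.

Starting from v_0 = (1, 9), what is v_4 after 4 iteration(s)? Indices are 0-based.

v_4 = (2, 1)

v_0 = (1, 9).
v_1 = A·v_0 = (7, 5).
v_2 = A·v_1 = (4, 10).
v_3 = A·v_2 = (1, 5).
v_4 = A·v_3 = (2, 1).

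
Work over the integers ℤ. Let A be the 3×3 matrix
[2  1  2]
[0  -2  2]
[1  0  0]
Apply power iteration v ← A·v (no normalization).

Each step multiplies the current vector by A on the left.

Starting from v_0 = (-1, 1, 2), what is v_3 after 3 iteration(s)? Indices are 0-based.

v_0 = (-1, 1, 2).
v_1 = A·v_0 = (3, 2, -1).
v_2 = A·v_1 = (6, -6, 3).
v_3 = A·v_2 = (12, 18, 6).

v_3 = (12, 18, 6)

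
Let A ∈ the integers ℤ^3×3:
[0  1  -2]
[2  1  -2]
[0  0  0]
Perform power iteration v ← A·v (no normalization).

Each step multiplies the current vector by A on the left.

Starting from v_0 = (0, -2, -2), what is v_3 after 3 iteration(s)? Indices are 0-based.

v_3 = (6, 10, 0)

v_0 = (0, -2, -2).
v_1 = A·v_0 = (2, 2, 0).
v_2 = A·v_1 = (2, 6, 0).
v_3 = A·v_2 = (6, 10, 0).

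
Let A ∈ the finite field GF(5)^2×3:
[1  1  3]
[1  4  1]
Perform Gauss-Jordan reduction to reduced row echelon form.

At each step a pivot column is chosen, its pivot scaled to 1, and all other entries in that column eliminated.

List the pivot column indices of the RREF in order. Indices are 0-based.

[1] R0 /= 1  ⇒  (1, 1, 3)
     R1 -= 1·R0  ⇒  (0, 3, 3)
[2] R1 /= 3  ⇒  (0, 1, 1)
     R0 -= 1·R1  ⇒  (1, 0, 2)

pivot columns: 0, 1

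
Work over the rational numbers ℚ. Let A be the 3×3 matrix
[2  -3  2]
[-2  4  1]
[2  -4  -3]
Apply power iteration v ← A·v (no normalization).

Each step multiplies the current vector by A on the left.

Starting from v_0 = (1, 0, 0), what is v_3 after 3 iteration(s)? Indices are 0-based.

v_3 = (70, -62, 50)

v_0 = (1, 0, 0).
v_1 = A·v_0 = (2, -2, 2).
v_2 = A·v_1 = (14, -10, 6).
v_3 = A·v_2 = (70, -62, 50).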